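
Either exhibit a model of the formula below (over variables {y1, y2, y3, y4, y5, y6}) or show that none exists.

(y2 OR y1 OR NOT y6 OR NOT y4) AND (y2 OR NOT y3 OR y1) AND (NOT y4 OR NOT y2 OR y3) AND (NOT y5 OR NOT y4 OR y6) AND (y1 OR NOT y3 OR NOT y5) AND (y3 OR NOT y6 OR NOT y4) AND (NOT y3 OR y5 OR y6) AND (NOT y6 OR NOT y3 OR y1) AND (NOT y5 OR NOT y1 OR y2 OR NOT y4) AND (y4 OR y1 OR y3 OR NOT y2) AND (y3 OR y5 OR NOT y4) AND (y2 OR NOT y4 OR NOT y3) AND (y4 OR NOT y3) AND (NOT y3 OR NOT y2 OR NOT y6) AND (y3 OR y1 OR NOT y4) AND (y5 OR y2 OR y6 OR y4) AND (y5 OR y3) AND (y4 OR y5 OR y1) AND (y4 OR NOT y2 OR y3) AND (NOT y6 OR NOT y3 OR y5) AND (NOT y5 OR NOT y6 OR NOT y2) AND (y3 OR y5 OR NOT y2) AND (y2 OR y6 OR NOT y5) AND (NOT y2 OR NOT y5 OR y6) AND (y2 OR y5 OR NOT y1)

y1: true, y2: false, y3: false, y4: false, y5: true, y6: true

Try y4 = false.
(NOT y3) alone gives y3 = false.
(y5) alone gives y5 = true.
(NOT y2) alone gives y2 = false.
(y6) alone gives y6 = true.
Every clause is now satisfied; y1 is unconstrained.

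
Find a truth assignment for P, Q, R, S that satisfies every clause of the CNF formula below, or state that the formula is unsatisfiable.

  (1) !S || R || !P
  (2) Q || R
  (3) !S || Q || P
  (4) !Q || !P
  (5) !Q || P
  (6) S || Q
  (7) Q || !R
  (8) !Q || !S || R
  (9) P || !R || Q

UNSATISFIABLE

Case Q = true:
(!P) alone gives P = false.
But (P) is also a unit clause — contradiction.
So Q must be the other value — set Q = false.
(R) alone gives R = true.
But (!R) is also a unit clause — contradiction.
Either choice for Q ends in contradiction.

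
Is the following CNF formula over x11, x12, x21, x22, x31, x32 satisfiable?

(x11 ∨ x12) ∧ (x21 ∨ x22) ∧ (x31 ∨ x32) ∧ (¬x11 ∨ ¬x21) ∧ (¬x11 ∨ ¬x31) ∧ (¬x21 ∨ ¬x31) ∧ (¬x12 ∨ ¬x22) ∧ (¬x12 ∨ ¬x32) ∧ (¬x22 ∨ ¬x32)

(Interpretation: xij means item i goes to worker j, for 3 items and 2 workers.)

Unsatisfiable

Try x11 = True.
From the singleton clause (¬x21), x21 = False.
From the singleton clause (x22), x22 = True.
From the singleton clause (¬x31), x31 = False.
From the singleton clause (x32), x32 = True.
That conflicts with the unit clause (¬x32).
So x11 must be the other value — set x11 = False.
From the singleton clause (x12), x12 = True.
From the singleton clause (¬x22), x22 = False.
From the singleton clause (x21), x21 = True.
From the singleton clause (¬x31), x31 = False.
From the singleton clause (x32), x32 = True.
That conflicts with the unit clause (¬x32).
Neither x11 = True nor x11 = False works.
No assignment satisfies every clause.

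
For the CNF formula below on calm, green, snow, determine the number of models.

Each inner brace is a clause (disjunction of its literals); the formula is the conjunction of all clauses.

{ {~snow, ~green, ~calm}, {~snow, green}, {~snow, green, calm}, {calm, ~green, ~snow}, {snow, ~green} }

2

There are 2^3 = 8 truth assignments over (calm, green, snow).
Check each against the 5 clauses (columns in the order calm, green, snow):
  F F F  ✓ satisfies all
  F F T  ✗ fails (~snow | green)
  F T F  ✗ fails (snow | ~green)
  F T T  ✗ fails (calm | ~green | ~snow)
  T F F  ✓ satisfies all
  T F T  ✗ fails (~snow | green)
  T T F  ✗ fails (snow | ~green)
  T T T  ✗ fails (~snow | ~green | ~calm)
2 of the 8 rows are models.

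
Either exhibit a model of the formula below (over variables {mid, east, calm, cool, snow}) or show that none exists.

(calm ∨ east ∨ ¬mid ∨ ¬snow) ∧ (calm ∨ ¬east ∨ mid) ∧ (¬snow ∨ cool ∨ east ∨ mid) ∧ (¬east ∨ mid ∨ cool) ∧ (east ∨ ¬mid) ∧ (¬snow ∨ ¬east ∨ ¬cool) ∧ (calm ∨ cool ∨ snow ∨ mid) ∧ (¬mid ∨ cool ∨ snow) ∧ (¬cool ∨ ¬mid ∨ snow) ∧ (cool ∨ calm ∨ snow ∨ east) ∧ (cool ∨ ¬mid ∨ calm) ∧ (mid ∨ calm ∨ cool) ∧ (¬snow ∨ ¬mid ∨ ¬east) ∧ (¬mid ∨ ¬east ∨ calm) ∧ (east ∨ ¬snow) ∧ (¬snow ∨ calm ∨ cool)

Case east = False:
(¬mid) alone gives mid = False.
(¬snow) alone gives snow = False.
Case calm = False:
(cool) alone gives cool = True.
All clauses are satisfied.

mid: False,  east: False,  calm: False,  cool: True,  snow: False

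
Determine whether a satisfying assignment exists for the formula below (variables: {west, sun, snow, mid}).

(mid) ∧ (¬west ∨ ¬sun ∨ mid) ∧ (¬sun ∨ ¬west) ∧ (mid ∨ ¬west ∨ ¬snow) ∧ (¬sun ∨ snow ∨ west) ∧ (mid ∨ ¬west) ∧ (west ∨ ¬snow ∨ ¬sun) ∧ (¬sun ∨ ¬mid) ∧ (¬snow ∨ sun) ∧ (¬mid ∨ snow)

Unsatisfiable

Unit clause (mid) forces mid = True.
Unit clause (¬sun) forces sun = False.
Unit clause (¬snow) forces snow = False.
But (snow) is also a unit clause — contradiction.
No assignment satisfies every clause.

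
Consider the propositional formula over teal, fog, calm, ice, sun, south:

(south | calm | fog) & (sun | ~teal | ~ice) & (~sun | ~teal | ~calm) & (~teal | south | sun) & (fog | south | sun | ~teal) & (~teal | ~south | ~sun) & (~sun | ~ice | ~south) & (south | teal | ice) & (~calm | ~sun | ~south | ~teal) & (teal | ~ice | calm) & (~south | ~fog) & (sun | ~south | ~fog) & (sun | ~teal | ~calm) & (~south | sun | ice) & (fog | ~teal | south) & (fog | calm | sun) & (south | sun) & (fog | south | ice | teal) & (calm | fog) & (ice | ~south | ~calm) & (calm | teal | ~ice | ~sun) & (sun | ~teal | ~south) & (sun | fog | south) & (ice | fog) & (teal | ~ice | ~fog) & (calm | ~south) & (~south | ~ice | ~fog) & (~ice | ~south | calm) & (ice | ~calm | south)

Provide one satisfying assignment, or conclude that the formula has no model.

Case south = 0:
Unit clause (sun) forces sun = 1.
Case calm = 0:
Unit clause (fog) forces fog = 1.
Case teal = 1:
All clauses hold; ice can take either value.

teal=1,  fog=1,  calm=0,  ice=0,  sun=1,  south=0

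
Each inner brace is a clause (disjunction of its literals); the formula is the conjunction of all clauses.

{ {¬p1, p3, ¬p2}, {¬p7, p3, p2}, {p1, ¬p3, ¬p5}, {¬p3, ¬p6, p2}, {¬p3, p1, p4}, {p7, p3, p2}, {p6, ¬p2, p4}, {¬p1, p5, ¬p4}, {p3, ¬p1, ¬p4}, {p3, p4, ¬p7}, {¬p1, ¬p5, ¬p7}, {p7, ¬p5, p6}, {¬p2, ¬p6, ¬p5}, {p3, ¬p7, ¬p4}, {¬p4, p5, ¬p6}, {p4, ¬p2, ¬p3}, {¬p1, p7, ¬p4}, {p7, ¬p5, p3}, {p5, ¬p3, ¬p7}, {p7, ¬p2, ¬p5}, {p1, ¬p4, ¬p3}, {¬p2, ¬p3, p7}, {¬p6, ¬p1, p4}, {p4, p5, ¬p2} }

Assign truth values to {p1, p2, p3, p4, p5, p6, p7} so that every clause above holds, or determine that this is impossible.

p1: True; p2: False; p3: True; p4: False; p5: False; p6: False; p7: False

Branch on p1: set p1 = True.
Branch on p3: set p3 = True.
Branch on p6: set p6 = False.
Branch on p2: set p2 = False.
Branch on p5: set p5 = False.
The clause (¬p4) is unit, so p4 = False.
The clause (¬p7) is unit, so p7 = False.
This assignment satisfies each clause.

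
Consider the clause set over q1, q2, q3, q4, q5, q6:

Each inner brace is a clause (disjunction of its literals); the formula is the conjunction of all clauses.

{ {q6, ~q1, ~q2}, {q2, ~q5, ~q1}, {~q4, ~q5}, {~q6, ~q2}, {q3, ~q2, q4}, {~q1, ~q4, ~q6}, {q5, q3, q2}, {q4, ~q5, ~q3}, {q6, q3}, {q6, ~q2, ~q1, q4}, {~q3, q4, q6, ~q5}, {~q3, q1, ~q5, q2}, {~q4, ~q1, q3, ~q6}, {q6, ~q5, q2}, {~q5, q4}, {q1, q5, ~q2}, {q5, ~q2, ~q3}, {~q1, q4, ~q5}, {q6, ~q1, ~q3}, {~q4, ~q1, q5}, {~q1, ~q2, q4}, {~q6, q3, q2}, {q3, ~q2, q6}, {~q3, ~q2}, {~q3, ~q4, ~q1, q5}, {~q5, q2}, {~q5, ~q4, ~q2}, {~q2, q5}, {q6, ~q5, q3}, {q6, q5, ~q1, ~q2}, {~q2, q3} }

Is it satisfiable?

Suppose q4 = 1.
The clause (~q5) is unit, so q5 = 0.
The clause (~q1) is unit, so q1 = 0.
The clause (~q2) is unit, so q2 = 0.
The clause (q3) is unit, so q3 = 1.
All clauses hold; q6 can take either value.
A satisfying assignment: q1 ↦ 0,  q2 ↦ 0,  q3 ↦ 1,  q4 ↦ 1,  q5 ↦ 0,  q6 ↦ 0.

Yes, satisfiable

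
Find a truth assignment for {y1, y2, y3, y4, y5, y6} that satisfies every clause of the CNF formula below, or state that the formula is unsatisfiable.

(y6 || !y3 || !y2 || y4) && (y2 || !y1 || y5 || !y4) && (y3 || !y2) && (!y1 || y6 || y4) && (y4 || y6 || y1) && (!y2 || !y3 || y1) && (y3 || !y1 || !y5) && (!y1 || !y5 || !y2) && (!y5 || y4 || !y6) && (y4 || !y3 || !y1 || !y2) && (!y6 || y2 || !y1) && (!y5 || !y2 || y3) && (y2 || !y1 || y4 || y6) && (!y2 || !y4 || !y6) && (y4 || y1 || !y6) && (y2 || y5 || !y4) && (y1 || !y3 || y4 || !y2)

Try y3 = true.
Try y2 = false.
Try y6 = true.
From the singleton clause (!y1), y1 = false.
From the singleton clause (y4), y4 = true.
From the singleton clause (y5), y5 = true.
This assignment satisfies each clause.

y1: false, y2: false, y3: true, y4: true, y5: true, y6: true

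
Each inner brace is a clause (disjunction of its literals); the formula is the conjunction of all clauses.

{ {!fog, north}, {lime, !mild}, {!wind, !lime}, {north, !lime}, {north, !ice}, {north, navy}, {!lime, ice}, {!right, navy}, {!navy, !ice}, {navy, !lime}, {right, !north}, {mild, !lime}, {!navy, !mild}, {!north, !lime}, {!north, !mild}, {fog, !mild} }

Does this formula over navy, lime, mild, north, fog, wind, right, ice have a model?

Try fog = true.
From the singleton clause (north), north = true.
From the singleton clause (right), right = true.
From the singleton clause (navy), navy = true.
From the singleton clause (!ice), ice = false.
From the singleton clause (!lime), lime = false.
From the singleton clause (!mild), mild = false.
Every clause is now satisfied; wind is unconstrained.
A satisfying assignment: navy: true,  lime: false,  mild: false,  north: true,  fog: true,  wind: true,  right: true,  ice: false.

Yes, satisfiable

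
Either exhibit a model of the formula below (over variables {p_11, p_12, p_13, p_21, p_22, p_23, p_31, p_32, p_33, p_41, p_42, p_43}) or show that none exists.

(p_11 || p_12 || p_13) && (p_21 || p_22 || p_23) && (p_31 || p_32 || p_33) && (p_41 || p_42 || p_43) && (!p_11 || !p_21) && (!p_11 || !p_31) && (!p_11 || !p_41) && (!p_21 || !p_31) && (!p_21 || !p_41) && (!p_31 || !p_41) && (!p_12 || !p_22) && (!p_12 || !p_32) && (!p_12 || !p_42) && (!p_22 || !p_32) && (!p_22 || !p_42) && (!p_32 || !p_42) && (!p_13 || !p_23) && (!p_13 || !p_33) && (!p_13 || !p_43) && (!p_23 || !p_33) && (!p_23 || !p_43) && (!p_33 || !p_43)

Branch on p_11: set p_11 = false.
Branch on p_12: set p_12 = true.
From the singleton clause (!p_22), p_22 = false.
From the singleton clause (!p_32), p_32 = false.
From the singleton clause (!p_42), p_42 = false.
Branch on p_21: set p_21 = true.
From the singleton clause (!p_31), p_31 = false.
From the singleton clause (p_33), p_33 = true.
From the singleton clause (!p_41), p_41 = false.
From the singleton clause (p_43), p_43 = true.
That conflicts with the unit clause (!p_43).
Backtrack on p_21: now try p_21 = false.
From the singleton clause (p_23), p_23 = true.
From the singleton clause (!p_13), p_13 = false.
From the singleton clause (!p_33), p_33 = false.
From the singleton clause (p_31), p_31 = true.
From the singleton clause (!p_41), p_41 = false.
From the singleton clause (p_43), p_43 = true.
That conflicts with the unit clause (!p_43).
Either choice for p_21 ends in contradiction.
Backtrack on p_12: now try p_12 = false.
From the singleton clause (p_13), p_13 = true.
From the singleton clause (!p_23), p_23 = false.
From the singleton clause (!p_33), p_33 = false.
From the singleton clause (!p_43), p_43 = false.
Branch on p_21: set p_21 = true.
From the singleton clause (!p_31), p_31 = false.
From the singleton clause (p_32), p_32 = true.
From the singleton clause (!p_41), p_41 = false.
From the singleton clause (p_42), p_42 = true.
That conflicts with the unit clause (!p_42).
Backtrack on p_21: now try p_21 = false.
From the singleton clause (p_22), p_22 = true.
From the singleton clause (!p_32), p_32 = false.
From the singleton clause (p_31), p_31 = true.
From the singleton clause (!p_41), p_41 = false.
From the singleton clause (p_42), p_42 = true.
That conflicts with the unit clause (!p_42).
Either choice for p_21 ends in contradiction.
Either choice for p_12 ends in contradiction.
Backtrack on p_11: now try p_11 = true.
From the singleton clause (!p_21), p_21 = false.
From the singleton clause (!p_31), p_31 = false.
From the singleton clause (!p_41), p_41 = false.
Branch on p_22: set p_22 = true.
From the singleton clause (!p_12), p_12 = false.
From the singleton clause (!p_32), p_32 = false.
From the singleton clause (p_33), p_33 = true.
From the singleton clause (!p_42), p_42 = false.
From the singleton clause (p_43), p_43 = true.
That conflicts with the unit clause (!p_43).
Backtrack on p_22: now try p_22 = false.
From the singleton clause (p_23), p_23 = true.
From the singleton clause (!p_13), p_13 = false.
From the singleton clause (!p_33), p_33 = false.
From the singleton clause (p_32), p_32 = true.
From the singleton clause (!p_12), p_12 = false.
From the singleton clause (!p_42), p_42 = false.
From the singleton clause (p_43), p_43 = true.
That conflicts with the unit clause (!p_43).
Either choice for p_22 ends in contradiction.
Either choice for p_11 ends in contradiction.

UNSATISFIABLE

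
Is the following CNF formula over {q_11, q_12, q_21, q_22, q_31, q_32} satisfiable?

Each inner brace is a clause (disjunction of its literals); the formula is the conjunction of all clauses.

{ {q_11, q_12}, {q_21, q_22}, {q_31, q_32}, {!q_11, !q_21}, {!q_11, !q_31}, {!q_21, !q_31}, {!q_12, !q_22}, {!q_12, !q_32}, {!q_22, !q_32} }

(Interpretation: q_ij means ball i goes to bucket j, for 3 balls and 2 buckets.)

Suppose q_11 = true.
The clause (!q_21) is unit, so q_21 = false.
The clause (q_22) is unit, so q_22 = true.
The clause (!q_31) is unit, so q_31 = false.
The clause (q_32) is unit, so q_32 = true.
But (!q_32) is also a unit clause — contradiction.
So q_11 must be the other value — set q_11 = false.
The clause (q_12) is unit, so q_12 = true.
The clause (!q_22) is unit, so q_22 = false.
The clause (q_21) is unit, so q_21 = true.
The clause (!q_31) is unit, so q_31 = false.
The clause (q_32) is unit, so q_32 = true.
But (!q_32) is also a unit clause — contradiction.
Neither q_11 = true nor q_11 = false works.
No assignment satisfies every clause.

Unsatisfiable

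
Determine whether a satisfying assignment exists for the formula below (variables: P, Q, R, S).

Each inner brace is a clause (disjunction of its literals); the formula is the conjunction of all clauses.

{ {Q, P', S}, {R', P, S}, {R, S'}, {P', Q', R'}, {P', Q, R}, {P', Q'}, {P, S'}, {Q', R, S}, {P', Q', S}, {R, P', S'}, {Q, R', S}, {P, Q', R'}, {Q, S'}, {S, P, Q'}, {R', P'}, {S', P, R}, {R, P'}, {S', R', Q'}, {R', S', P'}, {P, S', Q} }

Suppose R = 0.
From the singleton clause (S'), S = 0.
From the singleton clause (Q'), Q = 0.
From the singleton clause (P'), P = 0.
Every clause now holds.
A satisfying assignment: P: 0,  Q: 0,  R: 0,  S: 0.

Satisfiable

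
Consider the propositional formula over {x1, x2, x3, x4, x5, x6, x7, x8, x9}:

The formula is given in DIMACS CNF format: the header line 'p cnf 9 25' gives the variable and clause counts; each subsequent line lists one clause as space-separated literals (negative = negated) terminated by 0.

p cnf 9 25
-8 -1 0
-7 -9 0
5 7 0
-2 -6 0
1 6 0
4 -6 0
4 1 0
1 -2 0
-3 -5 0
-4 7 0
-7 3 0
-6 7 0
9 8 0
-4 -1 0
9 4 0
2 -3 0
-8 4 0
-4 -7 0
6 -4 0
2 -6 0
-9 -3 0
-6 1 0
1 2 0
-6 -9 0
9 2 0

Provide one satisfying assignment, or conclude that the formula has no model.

x1=True; x2=True; x3=False; x4=False; x5=True; x6=False; x7=False; x8=False; x9=True

Case x8 = False:
Unit clause (x9) forces x9 = True.
Unit clause (¬x7) forces x7 = False.
Unit clause (x5) forces x5 = True.
Unit clause (¬x3) forces x3 = False.
Unit clause (¬x4) forces x4 = False.
Unit clause (¬x6) forces x6 = False.
Unit clause (x1) forces x1 = True.
No clause remains; x2 is free.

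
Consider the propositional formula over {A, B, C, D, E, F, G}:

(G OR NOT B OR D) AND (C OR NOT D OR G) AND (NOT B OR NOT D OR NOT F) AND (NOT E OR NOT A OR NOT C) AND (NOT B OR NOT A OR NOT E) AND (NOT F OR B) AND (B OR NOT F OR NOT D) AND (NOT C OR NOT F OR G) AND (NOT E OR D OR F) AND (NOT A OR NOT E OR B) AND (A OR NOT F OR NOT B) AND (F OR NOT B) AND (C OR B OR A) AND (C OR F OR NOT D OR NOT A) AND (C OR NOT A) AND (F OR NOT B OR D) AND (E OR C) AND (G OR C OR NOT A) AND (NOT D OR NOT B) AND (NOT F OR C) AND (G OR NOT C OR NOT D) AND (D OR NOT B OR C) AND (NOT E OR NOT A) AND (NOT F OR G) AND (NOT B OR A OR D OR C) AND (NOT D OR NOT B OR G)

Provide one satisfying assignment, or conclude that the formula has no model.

A: false,  B: false,  C: true,  D: false,  E: false,  F: false,  G: true

Case F = false:
The clause (NOT B) is unit, so B = false.
Case E = false:
The clause (C) is unit, so C = true.
Case G = true:
All clauses hold; A, D can take either value.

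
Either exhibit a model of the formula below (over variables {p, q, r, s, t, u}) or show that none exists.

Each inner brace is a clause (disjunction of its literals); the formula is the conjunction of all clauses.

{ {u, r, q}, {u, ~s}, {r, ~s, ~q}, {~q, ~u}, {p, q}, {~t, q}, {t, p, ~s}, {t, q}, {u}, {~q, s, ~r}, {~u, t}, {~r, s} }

The clause (u) is unit, so u = 1.
The clause (~q) is unit, so q = 0.
The clause (p) is unit, so p = 1.
The clause (~t) is unit, so t = 0.
But (t) is also a unit clause — contradiction.

UNSATISFIABLE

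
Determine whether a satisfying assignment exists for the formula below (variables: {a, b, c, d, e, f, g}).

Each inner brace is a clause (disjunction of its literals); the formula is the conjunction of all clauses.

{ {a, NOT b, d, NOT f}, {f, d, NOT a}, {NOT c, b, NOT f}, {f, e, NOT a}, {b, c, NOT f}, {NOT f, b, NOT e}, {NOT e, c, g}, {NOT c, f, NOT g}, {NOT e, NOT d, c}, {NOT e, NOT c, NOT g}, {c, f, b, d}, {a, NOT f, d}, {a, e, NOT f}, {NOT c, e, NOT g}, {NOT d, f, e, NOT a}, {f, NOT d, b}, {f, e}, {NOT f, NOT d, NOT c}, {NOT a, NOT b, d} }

Branch on f: set f = true.
Branch on c: set c = false.
(b) alone gives b = true.
Branch on a: set a = true.
(d) alone gives d = true.
(NOT e) alone gives e = false.
All clauses hold; g can take either value.
A satisfying assignment: a ↦ true, b ↦ true, c ↦ false, d ↦ true, e ↦ false, f ↦ true, g ↦ false.

Yes, satisfiable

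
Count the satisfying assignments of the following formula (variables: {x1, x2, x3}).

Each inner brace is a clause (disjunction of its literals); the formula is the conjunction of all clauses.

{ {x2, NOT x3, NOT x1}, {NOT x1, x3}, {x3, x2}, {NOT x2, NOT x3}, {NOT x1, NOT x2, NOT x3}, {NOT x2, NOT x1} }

There are 2^3 = 8 truth assignments over (x1, x2, x3).
Check each against the 6 clauses (columns in the order x1, x2, x3):
  F F F  ✗ fails (x3 OR x2)
  F F T  ✓ satisfies all
  F T F  ✓ satisfies all
  F T T  ✗ fails (NOT x2 OR NOT x3)
  T F F  ✗ fails (NOT x1 OR x3)
  T F T  ✗ fails (x2 OR NOT x3 OR NOT x1)
  T T F  ✗ fails (NOT x1 OR x3)
  T T T  ✗ fails (NOT x2 OR NOT x3)
2 of the 8 rows are models.

2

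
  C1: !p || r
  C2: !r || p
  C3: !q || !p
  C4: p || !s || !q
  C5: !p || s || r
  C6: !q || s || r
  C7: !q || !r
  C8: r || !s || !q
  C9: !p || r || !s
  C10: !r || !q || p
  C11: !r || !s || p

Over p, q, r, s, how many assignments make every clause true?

There are 2^4 = 16 truth assignments over (p, q, r, s).
Split on s. With s = true, the clauses containing s are satisfied and !s drops from the rest; 2 of the 2^3 = 8 assignments to the other variables satisfy what remains.
With s = false, by the same count on the reduced clause set, 2 assignments work.
Total: 2 + 2 = 4.

4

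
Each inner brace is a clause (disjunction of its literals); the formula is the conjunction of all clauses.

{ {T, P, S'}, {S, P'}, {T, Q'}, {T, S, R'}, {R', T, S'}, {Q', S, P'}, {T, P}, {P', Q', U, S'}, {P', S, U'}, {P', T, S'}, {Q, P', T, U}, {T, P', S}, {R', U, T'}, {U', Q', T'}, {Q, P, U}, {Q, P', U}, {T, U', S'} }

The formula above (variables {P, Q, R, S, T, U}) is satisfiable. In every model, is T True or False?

Suppose T = 0.
From the singleton clause (Q'), Q = 0.
From the singleton clause (P), P = 1.
From the singleton clause (S), S = 1.
Now (S') is unsatisfied and unit — conflict.
So every satisfying assignment has T = True.

True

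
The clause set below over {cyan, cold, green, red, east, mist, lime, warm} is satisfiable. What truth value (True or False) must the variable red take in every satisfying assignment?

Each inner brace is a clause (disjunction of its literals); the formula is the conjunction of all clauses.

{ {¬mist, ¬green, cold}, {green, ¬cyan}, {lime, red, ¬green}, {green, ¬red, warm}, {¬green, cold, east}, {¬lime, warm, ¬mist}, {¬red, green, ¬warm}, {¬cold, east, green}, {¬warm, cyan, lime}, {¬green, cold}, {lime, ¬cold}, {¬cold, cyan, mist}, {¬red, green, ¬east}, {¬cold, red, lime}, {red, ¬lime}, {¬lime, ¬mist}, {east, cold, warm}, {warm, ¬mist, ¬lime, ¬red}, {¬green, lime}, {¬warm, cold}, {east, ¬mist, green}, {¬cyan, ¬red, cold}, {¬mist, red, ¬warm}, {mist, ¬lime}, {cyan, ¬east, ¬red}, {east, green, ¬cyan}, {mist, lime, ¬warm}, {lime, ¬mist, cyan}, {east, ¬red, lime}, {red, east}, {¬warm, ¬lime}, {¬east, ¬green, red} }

Suppose red = True.
Case green = True:
From the singleton clause (cold), cold = True.
From the singleton clause (lime), lime = True.
From the singleton clause (¬mist), mist = False.
That conflicts with the unit clause (mist).
That branch fails; take green = False instead.
From the singleton clause (¬cyan), cyan = False.
From the singleton clause (warm), warm = True.
That conflicts with the unit clause (¬warm).
Neither green = True nor green = False works.
So every satisfying assignment has red = False.

False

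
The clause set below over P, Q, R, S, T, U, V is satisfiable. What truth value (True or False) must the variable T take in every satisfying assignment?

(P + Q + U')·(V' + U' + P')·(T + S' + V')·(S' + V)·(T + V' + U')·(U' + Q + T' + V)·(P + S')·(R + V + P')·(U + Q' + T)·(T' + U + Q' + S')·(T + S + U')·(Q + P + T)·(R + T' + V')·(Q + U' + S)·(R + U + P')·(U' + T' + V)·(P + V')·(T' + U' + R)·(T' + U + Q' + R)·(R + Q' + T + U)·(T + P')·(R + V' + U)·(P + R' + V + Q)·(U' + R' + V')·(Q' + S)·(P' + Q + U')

Suppose T = 0.
Unit clause (P') forces P = 0.
Unit clause (S') forces S = 0.
Unit clause (U') forces U = 0.
Unit clause (Q') forces Q = 0.
Now (Q) is unsatisfied and unit — conflict.
So every satisfying assignment has T = True.

True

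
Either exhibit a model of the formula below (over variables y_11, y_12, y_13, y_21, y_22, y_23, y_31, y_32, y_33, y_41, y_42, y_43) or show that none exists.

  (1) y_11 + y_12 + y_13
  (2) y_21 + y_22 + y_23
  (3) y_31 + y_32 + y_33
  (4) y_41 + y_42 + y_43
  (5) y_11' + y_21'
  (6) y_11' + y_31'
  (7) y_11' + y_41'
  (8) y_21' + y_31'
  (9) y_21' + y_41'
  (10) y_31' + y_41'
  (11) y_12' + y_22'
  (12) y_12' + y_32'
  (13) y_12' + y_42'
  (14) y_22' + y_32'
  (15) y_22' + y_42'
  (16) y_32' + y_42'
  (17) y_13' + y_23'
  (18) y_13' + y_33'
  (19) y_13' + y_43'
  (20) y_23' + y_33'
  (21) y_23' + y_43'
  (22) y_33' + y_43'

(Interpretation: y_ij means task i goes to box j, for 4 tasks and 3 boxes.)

Suppose y_11 = 0.
Suppose y_12 = 1.
Unit clause (y_22') forces y_22 = 0.
Unit clause (y_32') forces y_32 = 0.
Unit clause (y_42') forces y_42 = 0.
Suppose y_21 = 1.
Unit clause (y_31') forces y_31 = 0.
Unit clause (y_33) forces y_33 = 1.
Unit clause (y_41') forces y_41 = 0.
Unit clause (y_43) forces y_43 = 1.
That conflicts with the unit clause (y_43').
So y_21 must be the other value — set y_21 = 0.
Unit clause (y_23) forces y_23 = 1.
Unit clause (y_13') forces y_13 = 0.
Unit clause (y_33') forces y_33 = 0.
Unit clause (y_31) forces y_31 = 1.
Unit clause (y_41') forces y_41 = 0.
Unit clause (y_43) forces y_43 = 1.
That conflicts with the unit clause (y_43').
Either choice for y_21 ends in contradiction.
So y_12 must be the other value — set y_12 = 0.
Unit clause (y_13) forces y_13 = 1.
Unit clause (y_23') forces y_23 = 0.
Unit clause (y_33') forces y_33 = 0.
Unit clause (y_43') forces y_43 = 0.
Suppose y_21 = 1.
Unit clause (y_31') forces y_31 = 0.
Unit clause (y_32) forces y_32 = 1.
Unit clause (y_41') forces y_41 = 0.
Unit clause (y_42) forces y_42 = 1.
That conflicts with the unit clause (y_42').
So y_21 must be the other value — set y_21 = 0.
Unit clause (y_22) forces y_22 = 1.
Unit clause (y_32') forces y_32 = 0.
Unit clause (y_31) forces y_31 = 1.
Unit clause (y_41') forces y_41 = 0.
Unit clause (y_42) forces y_42 = 1.
That conflicts with the unit clause (y_42').
Either choice for y_21 ends in contradiction.
Either choice for y_12 ends in contradiction.
So y_11 must be the other value — set y_11 = 1.
Unit clause (y_21') forces y_21 = 0.
Unit clause (y_31') forces y_31 = 0.
Unit clause (y_41') forces y_41 = 0.
Suppose y_22 = 1.
Unit clause (y_12') forces y_12 = 0.
Unit clause (y_32') forces y_32 = 0.
Unit clause (y_33) forces y_33 = 1.
Unit clause (y_42') forces y_42 = 0.
Unit clause (y_43) forces y_43 = 1.
That conflicts with the unit clause (y_43').
So y_22 must be the other value — set y_22 = 0.
Unit clause (y_23) forces y_23 = 1.
Unit clause (y_13') forces y_13 = 0.
Unit clause (y_33') forces y_33 = 0.
Unit clause (y_32) forces y_32 = 1.
Unit clause (y_12') forces y_12 = 0.
Unit clause (y_42') forces y_42 = 0.
Unit clause (y_43) forces y_43 = 1.
That conflicts with the unit clause (y_43').
Either choice for y_22 ends in contradiction.
Either choice for y_11 ends in contradiction.

UNSATISFIABLE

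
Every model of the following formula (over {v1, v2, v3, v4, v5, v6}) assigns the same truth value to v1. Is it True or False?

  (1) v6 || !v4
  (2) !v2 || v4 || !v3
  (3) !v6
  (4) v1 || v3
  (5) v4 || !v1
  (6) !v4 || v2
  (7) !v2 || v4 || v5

False

Suppose v1 = true.
(!v6) alone gives v6 = false.
(!v4) alone gives v4 = false.
But (v4) is also a unit clause — contradiction.
So every satisfying assignment has v1 = False.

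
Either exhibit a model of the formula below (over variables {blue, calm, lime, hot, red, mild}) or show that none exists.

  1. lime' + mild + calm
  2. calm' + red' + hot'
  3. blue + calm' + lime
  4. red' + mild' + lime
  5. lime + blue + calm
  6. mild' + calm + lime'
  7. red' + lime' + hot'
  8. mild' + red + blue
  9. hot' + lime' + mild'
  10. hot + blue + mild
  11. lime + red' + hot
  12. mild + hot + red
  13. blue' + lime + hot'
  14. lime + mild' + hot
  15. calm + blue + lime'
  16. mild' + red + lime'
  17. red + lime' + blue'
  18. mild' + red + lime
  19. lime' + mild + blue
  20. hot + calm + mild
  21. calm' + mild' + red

Try lime = 1.
Try mild = 1.
Unit clause (calm) forces calm = 1.
Unit clause (hot') forces hot = 0.
Unit clause (red) forces red = 1.
Every clause is now satisfied; blue is unconstrained.

blue: 1,  calm: 1,  lime: 1,  hot: 0,  red: 1,  mild: 1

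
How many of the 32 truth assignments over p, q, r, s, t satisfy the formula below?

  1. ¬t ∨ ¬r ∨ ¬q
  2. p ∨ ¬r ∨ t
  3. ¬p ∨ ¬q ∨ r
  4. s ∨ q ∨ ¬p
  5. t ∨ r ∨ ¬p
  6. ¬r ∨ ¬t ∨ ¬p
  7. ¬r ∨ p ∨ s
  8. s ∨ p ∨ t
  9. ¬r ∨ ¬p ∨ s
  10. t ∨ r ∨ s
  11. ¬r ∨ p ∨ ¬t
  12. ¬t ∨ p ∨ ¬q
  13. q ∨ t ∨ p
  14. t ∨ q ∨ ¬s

There are 2^5 = 32 truth assignments over (p, q, r, s, t).
Split on t. With t = True, the clauses containing t are satisfied and ¬t drops from the rest; 3 of the 2^4 = 16 assignments to the other variables satisfy what remains.
With t = False, by the same count on the reduced clause set, 2 assignments work.
Total: 3 + 2 = 5.

5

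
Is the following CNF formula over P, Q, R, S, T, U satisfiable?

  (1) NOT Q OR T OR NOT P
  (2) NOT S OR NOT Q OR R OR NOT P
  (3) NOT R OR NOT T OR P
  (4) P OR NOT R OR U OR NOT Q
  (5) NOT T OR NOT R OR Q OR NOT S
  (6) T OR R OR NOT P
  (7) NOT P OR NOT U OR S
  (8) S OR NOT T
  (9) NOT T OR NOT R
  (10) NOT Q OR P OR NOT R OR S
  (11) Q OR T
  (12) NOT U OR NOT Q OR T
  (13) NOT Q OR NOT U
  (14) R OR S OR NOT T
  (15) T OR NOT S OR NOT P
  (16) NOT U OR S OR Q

Yes

Suppose S = true.
Suppose T = true.
From the singleton clause (NOT R), R = false.
Suppose Q = false.
No clause remains; P, U are free.
A satisfying assignment: P ↦ false; Q ↦ false; R ↦ false; S ↦ true; T ↦ true; U ↦ false.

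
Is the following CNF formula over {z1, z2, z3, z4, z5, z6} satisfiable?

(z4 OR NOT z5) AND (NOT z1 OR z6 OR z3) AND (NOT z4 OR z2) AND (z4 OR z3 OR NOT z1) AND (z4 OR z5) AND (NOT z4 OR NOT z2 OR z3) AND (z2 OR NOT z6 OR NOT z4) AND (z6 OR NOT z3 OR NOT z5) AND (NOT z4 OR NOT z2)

No, unsatisfiable

Suppose z4 = true.
The clause (z2) is unit, so z2 = true.
That conflicts with the unit clause (NOT z2).
Undo z4 and try z4 = false.
The clause (NOT z5) is unit, so z5 = false.
That conflicts with the unit clause (z5).
Either choice for z4 ends in contradiction.
No assignment satisfies every clause.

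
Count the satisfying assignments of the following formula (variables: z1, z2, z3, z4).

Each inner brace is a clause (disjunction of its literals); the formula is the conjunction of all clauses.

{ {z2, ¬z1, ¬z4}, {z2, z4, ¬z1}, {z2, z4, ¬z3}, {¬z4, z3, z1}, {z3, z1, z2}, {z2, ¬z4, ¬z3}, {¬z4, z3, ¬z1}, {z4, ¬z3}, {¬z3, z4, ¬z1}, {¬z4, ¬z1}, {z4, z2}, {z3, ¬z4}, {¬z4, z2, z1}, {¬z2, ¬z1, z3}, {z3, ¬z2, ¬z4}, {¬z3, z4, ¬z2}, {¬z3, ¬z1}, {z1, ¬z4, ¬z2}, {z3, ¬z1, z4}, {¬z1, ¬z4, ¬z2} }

1

There are 2^4 = 16 truth assignments over (z1, z2, z3, z4).
Split on z2. With z2 = True, the clauses containing z2 are satisfied and ¬z2 drops from the rest; 1 of the 2^3 = 8 assignments to the other variables satisfy what remains.
With z2 = False, by the same count on the reduced clause set, 0 assignments work.
(One model: z1=F, z2=T, z3=F, z4=F.)
Total: 1 + 0 = 1.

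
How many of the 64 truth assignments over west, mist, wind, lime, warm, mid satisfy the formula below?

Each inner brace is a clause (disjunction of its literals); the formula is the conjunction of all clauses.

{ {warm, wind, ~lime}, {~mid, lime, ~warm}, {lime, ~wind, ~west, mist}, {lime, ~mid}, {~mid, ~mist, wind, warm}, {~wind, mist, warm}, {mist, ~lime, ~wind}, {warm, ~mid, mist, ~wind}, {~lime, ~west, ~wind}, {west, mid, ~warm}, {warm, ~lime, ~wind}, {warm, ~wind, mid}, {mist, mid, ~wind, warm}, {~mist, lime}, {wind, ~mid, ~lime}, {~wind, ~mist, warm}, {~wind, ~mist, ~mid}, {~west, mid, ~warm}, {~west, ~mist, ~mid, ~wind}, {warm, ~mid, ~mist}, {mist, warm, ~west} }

1

There are 2^6 = 64 truth assignments over (west, mist, wind, lime, warm, mid).
Split on lime. With lime = 1, the clauses containing lime are satisfied and ~lime drops from the rest; 0 of the 2^5 = 32 assignments to the other variables satisfy what remains.
With lime = 0, by the same count on the reduced clause set, 1 assignment works.
(One model: west=F, mist=F, wind=F, lime=F, warm=F, mid=F.)
Total: 0 + 1 = 1.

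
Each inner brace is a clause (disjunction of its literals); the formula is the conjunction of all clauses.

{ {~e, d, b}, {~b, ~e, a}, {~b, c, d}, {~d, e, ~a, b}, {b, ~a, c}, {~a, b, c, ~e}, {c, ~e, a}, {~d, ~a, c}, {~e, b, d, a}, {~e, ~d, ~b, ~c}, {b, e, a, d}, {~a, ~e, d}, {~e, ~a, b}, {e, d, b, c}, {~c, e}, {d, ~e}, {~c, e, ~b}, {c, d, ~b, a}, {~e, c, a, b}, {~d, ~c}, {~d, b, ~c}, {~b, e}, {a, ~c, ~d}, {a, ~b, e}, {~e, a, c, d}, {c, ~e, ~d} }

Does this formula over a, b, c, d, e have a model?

Try c = 0.
Try b = 0.
From the singleton clause (~a), a = 0.
From the singleton clause (~e), e = 0.
From the singleton clause (d), d = 1.
All clauses are satisfied.
A satisfying assignment: a: 0, b: 0, c: 0, d: 1, e: 0.

Yes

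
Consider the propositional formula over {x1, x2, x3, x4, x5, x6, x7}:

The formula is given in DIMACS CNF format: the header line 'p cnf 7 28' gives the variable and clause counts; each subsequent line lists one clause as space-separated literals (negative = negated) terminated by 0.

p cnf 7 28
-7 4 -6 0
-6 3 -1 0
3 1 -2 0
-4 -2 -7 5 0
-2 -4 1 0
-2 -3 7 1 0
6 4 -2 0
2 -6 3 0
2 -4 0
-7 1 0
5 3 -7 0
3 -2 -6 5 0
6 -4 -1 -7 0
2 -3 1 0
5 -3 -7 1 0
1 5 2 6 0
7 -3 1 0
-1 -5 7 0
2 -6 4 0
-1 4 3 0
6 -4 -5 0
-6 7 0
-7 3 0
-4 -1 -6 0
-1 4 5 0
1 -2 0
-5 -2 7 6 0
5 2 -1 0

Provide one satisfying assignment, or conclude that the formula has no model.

Case x2 = False:
From the singleton clause (¬x4), x4 = False.
From the singleton clause (¬x6), x6 = False.
Case x7 = True:
From the singleton clause (x1), x1 = True.
From the singleton clause (x3), x3 = True.
From the singleton clause (x5), x5 = True.
This assignment satisfies each clause.

x1=True,  x2=False,  x3=True,  x4=False,  x5=True,  x6=False,  x7=True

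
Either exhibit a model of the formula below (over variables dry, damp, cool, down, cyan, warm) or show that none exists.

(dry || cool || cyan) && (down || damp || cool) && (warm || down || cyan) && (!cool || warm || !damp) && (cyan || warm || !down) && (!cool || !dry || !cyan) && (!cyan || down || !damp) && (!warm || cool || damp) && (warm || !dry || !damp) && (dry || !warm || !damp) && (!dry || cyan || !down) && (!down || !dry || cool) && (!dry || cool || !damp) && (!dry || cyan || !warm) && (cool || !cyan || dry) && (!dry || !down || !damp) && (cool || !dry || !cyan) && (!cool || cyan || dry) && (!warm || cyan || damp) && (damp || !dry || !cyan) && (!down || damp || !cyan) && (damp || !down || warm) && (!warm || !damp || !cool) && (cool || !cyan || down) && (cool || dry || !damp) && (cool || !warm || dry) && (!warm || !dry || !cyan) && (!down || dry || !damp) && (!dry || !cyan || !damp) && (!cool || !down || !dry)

dry: false, damp: false, cool: true, down: false, cyan: true, warm: true

Branch on dry: set dry = false.
Branch on cool: set cool = true.
Unit clause (cyan) forces cyan = true.
Branch on warm: set warm = true.
Unit clause (!damp) forces damp = false.
Unit clause (!down) forces down = false.
Every clause now holds.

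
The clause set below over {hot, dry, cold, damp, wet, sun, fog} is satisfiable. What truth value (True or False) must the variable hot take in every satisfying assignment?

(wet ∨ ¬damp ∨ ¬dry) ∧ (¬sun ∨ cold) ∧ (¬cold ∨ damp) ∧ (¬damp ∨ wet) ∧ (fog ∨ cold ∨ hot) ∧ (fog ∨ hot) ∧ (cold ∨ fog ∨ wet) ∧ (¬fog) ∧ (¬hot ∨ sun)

Suppose hot = False.
(fog) alone gives fog = True.
That conflicts with the unit clause (¬fog).
So every satisfying assignment has hot = True.

True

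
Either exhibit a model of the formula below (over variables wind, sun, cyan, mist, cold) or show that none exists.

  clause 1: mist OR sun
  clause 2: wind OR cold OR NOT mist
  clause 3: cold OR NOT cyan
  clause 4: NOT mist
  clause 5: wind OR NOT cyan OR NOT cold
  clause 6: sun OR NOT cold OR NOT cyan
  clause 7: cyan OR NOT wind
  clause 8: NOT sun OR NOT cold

Unit clause (NOT mist) forces mist = false.
Unit clause (sun) forces sun = true.
Unit clause (NOT cold) forces cold = false.
Unit clause (NOT cyan) forces cyan = false.
Unit clause (NOT wind) forces wind = false.
All clauses are satisfied.

wind: false, sun: true, cyan: false, mist: false, cold: false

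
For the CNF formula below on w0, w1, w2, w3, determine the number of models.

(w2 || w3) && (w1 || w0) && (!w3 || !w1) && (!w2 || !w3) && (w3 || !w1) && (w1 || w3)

1

There are 2^4 = 16 truth assignments over (w0, w1, w2, w3).
Split on w2. With w2 = true, the clauses containing w2 are satisfied and !w2 drops from the rest; 0 of the 2^3 = 8 assignments to the other variables satisfy what remains.
With w2 = false, by the same count on the reduced clause set, 1 assignment works.
Total: 0 + 1 = 1.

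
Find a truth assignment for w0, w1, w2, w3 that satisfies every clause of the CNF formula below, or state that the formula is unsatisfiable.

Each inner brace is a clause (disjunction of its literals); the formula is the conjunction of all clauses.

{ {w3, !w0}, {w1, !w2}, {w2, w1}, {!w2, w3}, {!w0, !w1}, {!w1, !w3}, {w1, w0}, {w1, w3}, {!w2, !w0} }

w0=false, w1=true, w2=false, w3=false

Branch on w3: set w3 = false.
Unit clause (!w0) forces w0 = false.
Unit clause (!w2) forces w2 = false.
Unit clause (w1) forces w1 = true.
Every clause now holds.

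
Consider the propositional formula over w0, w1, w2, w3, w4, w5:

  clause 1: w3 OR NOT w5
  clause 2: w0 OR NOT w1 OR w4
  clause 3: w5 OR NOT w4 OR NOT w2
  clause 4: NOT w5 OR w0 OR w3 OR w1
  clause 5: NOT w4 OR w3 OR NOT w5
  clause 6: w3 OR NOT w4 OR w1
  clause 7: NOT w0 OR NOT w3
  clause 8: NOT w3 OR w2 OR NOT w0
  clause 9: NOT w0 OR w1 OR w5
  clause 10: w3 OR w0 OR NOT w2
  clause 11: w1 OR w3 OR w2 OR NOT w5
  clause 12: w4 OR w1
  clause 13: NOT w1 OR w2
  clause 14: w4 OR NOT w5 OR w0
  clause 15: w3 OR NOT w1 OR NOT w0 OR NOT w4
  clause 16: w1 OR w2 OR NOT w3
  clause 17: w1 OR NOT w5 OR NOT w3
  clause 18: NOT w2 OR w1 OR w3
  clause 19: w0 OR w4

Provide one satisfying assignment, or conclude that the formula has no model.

w0: false,  w1: true,  w2: true,  w3: true,  w4: true,  w5: true

Try w3 = true.
The clause (NOT w0) is unit, so w0 = false.
The clause (w4) is unit, so w4 = true.
Try w5 = true.
The clause (w1) is unit, so w1 = true.
The clause (w2) is unit, so w2 = true.
All clauses are satisfied.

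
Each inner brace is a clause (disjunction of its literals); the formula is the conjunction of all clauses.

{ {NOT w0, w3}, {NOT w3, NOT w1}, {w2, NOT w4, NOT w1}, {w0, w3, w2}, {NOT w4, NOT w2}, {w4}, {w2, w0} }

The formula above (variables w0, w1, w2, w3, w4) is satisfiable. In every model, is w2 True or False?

Suppose w2 = true.
The clause (NOT w4) is unit, so w4 = false.
That conflicts with the unit clause (w4).
So every satisfying assignment has w2 = False.

False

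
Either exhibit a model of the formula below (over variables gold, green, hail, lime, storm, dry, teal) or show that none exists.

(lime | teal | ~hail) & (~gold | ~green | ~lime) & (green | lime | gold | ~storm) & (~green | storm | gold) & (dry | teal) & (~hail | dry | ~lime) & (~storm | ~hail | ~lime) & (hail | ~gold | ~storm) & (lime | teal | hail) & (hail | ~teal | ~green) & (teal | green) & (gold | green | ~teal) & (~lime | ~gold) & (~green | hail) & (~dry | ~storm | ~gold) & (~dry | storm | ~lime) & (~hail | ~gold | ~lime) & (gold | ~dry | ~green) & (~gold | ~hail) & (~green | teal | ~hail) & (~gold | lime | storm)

gold=0,  green=1,  hail=1,  lime=0,  storm=1,  dry=0,  teal=1

Branch on dry: set dry = 0.
(teal) alone gives teal = 1.
Branch on hail: set hail = 1.
(~lime) alone gives lime = 0.
(~gold) alone gives gold = 0.
(green) alone gives green = 1.
(storm) alone gives storm = 1.
Every clause now holds.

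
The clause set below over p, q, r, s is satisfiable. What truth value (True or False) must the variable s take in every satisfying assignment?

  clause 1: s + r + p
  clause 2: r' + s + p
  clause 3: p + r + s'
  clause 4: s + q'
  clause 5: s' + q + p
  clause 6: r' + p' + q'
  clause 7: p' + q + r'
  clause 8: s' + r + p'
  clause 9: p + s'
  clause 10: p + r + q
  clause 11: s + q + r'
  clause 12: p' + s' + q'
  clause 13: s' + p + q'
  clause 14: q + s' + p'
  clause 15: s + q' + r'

False

Suppose s = 1.
From the singleton clause (p), p = 1.
From the singleton clause (r), r = 1.
From the singleton clause (q'), q = 0.
That conflicts with the unit clause (q).
So every satisfying assignment has s = False.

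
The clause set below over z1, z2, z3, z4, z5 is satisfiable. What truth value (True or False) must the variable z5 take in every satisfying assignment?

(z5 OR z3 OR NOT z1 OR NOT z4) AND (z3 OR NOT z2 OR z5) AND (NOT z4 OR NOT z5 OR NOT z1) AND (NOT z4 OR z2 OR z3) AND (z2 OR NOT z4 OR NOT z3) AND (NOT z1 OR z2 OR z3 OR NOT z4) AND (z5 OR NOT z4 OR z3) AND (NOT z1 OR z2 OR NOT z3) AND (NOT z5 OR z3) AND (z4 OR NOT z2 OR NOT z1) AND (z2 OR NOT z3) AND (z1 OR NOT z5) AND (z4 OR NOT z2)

False

Suppose z5 = true.
Unit clause (z3) forces z3 = true.
Unit clause (z2) forces z2 = true.
Unit clause (z1) forces z1 = true.
Unit clause (NOT z4) forces z4 = false.
That conflicts with the unit clause (z4).
So every satisfying assignment has z5 = False.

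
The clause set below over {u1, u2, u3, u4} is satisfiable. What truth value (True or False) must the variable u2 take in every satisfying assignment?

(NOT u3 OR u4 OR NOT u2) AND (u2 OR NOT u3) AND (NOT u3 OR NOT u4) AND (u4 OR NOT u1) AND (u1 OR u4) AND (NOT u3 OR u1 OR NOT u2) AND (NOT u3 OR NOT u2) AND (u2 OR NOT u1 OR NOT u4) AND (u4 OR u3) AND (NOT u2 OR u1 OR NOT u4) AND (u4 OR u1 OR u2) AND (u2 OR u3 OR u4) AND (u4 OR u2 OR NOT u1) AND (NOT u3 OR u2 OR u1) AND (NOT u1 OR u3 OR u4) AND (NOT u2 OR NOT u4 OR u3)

Suppose u2 = true.
Unit clause (NOT u3) forces u3 = false.
Unit clause (u4) forces u4 = true.
Now (NOT u4) is unsatisfied and unit — conflict.
So every satisfying assignment has u2 = False.

False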